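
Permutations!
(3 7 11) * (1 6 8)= [0, 6, 2, 7, 4, 5, 8, 11, 1, 9, 10, 3]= (1 6 8)(3 7 11)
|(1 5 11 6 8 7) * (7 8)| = 5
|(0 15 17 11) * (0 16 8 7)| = |(0 15 17 11 16 8 7)| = 7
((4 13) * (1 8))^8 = (13)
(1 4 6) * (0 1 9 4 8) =(0 1 8)(4 6 9) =[1, 8, 2, 3, 6, 5, 9, 7, 0, 4]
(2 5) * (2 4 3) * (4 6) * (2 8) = (2 5 6 4 3 8) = [0, 1, 5, 8, 3, 6, 4, 7, 2]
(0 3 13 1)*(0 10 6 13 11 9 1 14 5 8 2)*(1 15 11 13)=(0 3 13 14 5 8 2)(1 10 6)(9 15 11)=[3, 10, 0, 13, 4, 8, 1, 7, 2, 15, 6, 9, 12, 14, 5, 11]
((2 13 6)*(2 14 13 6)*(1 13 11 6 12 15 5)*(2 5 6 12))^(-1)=((1 13 5)(6 14 11 12 15))^(-1)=(1 5 13)(6 15 12 11 14)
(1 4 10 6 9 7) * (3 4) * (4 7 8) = [0, 3, 2, 7, 10, 5, 9, 1, 4, 8, 6] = (1 3 7)(4 10 6 9 8)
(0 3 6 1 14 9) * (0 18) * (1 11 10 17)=(0 3 6 11 10 17 1 14 9 18)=[3, 14, 2, 6, 4, 5, 11, 7, 8, 18, 17, 10, 12, 13, 9, 15, 16, 1, 0]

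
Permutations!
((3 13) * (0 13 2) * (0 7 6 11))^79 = ((0 13 3 2 7 6 11))^79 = (0 3 7 11 13 2 6)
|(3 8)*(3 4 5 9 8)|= |(4 5 9 8)|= 4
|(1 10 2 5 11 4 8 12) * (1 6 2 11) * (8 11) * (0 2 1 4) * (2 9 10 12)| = 24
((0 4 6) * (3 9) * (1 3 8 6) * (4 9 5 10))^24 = ((0 9 8 6)(1 3 5 10 4))^24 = (1 4 10 5 3)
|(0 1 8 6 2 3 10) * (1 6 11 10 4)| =|(0 6 2 3 4 1 8 11 10)| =9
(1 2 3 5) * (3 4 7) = (1 2 4 7 3 5) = [0, 2, 4, 5, 7, 1, 6, 3]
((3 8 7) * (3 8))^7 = ((7 8))^7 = (7 8)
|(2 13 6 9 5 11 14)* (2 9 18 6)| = 4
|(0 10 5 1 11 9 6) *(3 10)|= |(0 3 10 5 1 11 9 6)|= 8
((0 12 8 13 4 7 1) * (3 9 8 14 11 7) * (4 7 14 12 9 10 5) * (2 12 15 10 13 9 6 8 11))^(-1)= (0 1 7 13 3 4 5 10 15 12 2 14 11 9 8 6)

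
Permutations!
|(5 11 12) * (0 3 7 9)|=|(0 3 7 9)(5 11 12)|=12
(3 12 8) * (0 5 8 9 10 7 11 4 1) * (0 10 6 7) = (0 5 8 3 12 9 6 7 11 4 1 10) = [5, 10, 2, 12, 1, 8, 7, 11, 3, 6, 0, 4, 9]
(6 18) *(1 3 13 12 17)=(1 3 13 12 17)(6 18)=[0, 3, 2, 13, 4, 5, 18, 7, 8, 9, 10, 11, 17, 12, 14, 15, 16, 1, 6]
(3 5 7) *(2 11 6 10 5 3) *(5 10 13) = (2 11 6 13 5 7) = [0, 1, 11, 3, 4, 7, 13, 2, 8, 9, 10, 6, 12, 5]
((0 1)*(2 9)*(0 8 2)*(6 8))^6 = (9)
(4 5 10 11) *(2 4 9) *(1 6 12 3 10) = (1 6 12 3 10 11 9 2 4 5) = [0, 6, 4, 10, 5, 1, 12, 7, 8, 2, 11, 9, 3]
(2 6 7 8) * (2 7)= (2 6)(7 8)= [0, 1, 6, 3, 4, 5, 2, 8, 7]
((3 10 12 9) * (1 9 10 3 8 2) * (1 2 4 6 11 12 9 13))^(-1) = (1 13)(4 8 9 10 12 11 6)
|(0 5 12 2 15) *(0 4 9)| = 7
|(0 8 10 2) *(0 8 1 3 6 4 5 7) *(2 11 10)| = 14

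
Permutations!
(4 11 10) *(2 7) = (2 7)(4 11 10) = [0, 1, 7, 3, 11, 5, 6, 2, 8, 9, 4, 10]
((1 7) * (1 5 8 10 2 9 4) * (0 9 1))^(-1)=(0 4 9)(1 2 10 8 5 7)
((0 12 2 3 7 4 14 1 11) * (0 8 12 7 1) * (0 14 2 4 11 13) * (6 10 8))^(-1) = (14)(0 13 1 3 2 4 12 8 10 6 11 7) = ((14)(0 7 11 6 10 8 12 4 2 3 1 13))^(-1)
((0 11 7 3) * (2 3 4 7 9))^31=(0 11 9 2 3)(4 7)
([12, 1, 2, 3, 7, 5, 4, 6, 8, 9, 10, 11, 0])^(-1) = (0 12)(4 6 7)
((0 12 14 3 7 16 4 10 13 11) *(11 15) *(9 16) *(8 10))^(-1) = ((0 12 14 3 7 9 16 4 8 10 13 15 11))^(-1) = (0 11 15 13 10 8 4 16 9 7 3 14 12)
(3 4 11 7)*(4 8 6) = (3 8 6 4 11 7) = [0, 1, 2, 8, 11, 5, 4, 3, 6, 9, 10, 7]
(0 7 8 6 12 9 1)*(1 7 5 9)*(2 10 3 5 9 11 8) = (0 9 7 2 10 3 5 11 8 6 12 1) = [9, 0, 10, 5, 4, 11, 12, 2, 6, 7, 3, 8, 1]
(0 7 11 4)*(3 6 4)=(0 7 11 3 6 4)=[7, 1, 2, 6, 0, 5, 4, 11, 8, 9, 10, 3]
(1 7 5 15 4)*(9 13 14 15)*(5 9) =[0, 7, 2, 3, 1, 5, 6, 9, 8, 13, 10, 11, 12, 14, 15, 4] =(1 7 9 13 14 15 4)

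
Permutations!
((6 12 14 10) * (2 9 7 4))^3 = (2 4 7 9)(6 10 14 12)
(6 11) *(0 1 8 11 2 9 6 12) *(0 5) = (0 1 8 11 12 5)(2 9 6) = [1, 8, 9, 3, 4, 0, 2, 7, 11, 6, 10, 12, 5]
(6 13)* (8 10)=(6 13)(8 10)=[0, 1, 2, 3, 4, 5, 13, 7, 10, 9, 8, 11, 12, 6]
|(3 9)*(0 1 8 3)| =5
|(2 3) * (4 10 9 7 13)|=|(2 3)(4 10 9 7 13)|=10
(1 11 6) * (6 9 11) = (1 6)(9 11) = [0, 6, 2, 3, 4, 5, 1, 7, 8, 11, 10, 9]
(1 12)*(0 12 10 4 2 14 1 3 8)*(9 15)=[12, 10, 14, 8, 2, 5, 6, 7, 0, 15, 4, 11, 3, 13, 1, 9]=(0 12 3 8)(1 10 4 2 14)(9 15)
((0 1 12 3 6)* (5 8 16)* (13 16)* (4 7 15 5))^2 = (0 12 6 1 3)(4 15 8 16 7 5 13)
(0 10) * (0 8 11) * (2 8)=(0 10 2 8 11)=[10, 1, 8, 3, 4, 5, 6, 7, 11, 9, 2, 0]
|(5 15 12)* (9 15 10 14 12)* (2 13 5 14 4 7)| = 6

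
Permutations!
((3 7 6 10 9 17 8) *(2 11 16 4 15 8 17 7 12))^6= (17)(2 3 15 16)(4 11 12 8)(6 9)(7 10)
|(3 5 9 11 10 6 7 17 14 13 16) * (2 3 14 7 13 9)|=|(2 3 5)(6 13 16 14 9 11 10)(7 17)|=42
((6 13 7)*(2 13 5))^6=(2 13 7 6 5)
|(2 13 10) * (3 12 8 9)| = |(2 13 10)(3 12 8 9)| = 12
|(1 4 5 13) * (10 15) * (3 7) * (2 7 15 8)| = 12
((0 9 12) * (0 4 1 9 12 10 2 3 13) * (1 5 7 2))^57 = ((0 12 4 5 7 2 3 13)(1 9 10))^57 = (0 12 4 5 7 2 3 13)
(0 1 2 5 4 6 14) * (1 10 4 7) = (0 10 4 6 14)(1 2 5 7) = [10, 2, 5, 3, 6, 7, 14, 1, 8, 9, 4, 11, 12, 13, 0]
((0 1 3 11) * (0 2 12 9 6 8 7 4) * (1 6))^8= ((0 6 8 7 4)(1 3 11 2 12 9))^8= (0 7 6 4 8)(1 11 12)(2 9 3)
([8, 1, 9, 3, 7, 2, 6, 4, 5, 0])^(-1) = [9, 1, 5, 3, 7, 8, 6, 4, 0, 2]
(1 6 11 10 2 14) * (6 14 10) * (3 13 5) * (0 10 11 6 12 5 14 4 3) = (0 10 2 11 12 5)(1 4 3 13 14) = [10, 4, 11, 13, 3, 0, 6, 7, 8, 9, 2, 12, 5, 14, 1]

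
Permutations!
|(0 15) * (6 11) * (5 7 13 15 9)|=6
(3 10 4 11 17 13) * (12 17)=(3 10 4 11 12 17 13)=[0, 1, 2, 10, 11, 5, 6, 7, 8, 9, 4, 12, 17, 3, 14, 15, 16, 13]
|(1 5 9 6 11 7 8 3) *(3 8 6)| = |(1 5 9 3)(6 11 7)| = 12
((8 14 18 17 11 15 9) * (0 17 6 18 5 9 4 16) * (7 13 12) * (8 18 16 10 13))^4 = ((0 17 11 15 4 10 13 12 7 8 14 5 9 18 6 16))^4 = (0 4 7 9)(5 16 15 12)(6 11 13 14)(8 18 17 10)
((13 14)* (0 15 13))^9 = (0 15 13 14)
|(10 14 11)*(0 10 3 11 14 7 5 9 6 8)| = |(14)(0 10 7 5 9 6 8)(3 11)| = 14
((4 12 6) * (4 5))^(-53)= ((4 12 6 5))^(-53)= (4 5 6 12)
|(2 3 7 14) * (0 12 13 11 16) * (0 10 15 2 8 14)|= 10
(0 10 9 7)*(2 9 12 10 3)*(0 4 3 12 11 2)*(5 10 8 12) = (0 5 10 11 2 9 7 4 3)(8 12) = [5, 1, 9, 0, 3, 10, 6, 4, 12, 7, 11, 2, 8]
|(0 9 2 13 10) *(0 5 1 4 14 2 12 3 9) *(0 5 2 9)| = 24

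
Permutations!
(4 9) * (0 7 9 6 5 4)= (0 7 9)(4 6 5)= [7, 1, 2, 3, 6, 4, 5, 9, 8, 0]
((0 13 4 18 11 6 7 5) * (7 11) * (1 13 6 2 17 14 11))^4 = ((0 6 1 13 4 18 7 5)(2 17 14 11))^4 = (0 4)(1 7)(5 13)(6 18)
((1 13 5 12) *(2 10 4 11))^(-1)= ((1 13 5 12)(2 10 4 11))^(-1)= (1 12 5 13)(2 11 4 10)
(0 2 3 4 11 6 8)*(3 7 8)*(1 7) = (0 2 1 7 8)(3 4 11 6) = [2, 7, 1, 4, 11, 5, 3, 8, 0, 9, 10, 6]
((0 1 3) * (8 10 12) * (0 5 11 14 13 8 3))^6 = (3 10 13 11)(5 12 8 14)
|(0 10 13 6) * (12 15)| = 4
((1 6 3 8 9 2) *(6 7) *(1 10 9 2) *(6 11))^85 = ((1 7 11 6 3 8 2 10 9))^85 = (1 3 9 6 10 11 2 7 8)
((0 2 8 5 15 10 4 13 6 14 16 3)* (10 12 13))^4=(0 15 14 2 12 16 8 13 3 5 6)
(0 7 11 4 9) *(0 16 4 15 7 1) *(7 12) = (0 1)(4 9 16)(7 11 15 12) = [1, 0, 2, 3, 9, 5, 6, 11, 8, 16, 10, 15, 7, 13, 14, 12, 4]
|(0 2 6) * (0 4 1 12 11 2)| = |(1 12 11 2 6 4)| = 6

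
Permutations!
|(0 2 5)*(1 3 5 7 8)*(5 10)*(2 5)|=6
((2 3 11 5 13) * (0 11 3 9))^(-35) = ((0 11 5 13 2 9))^(-35) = (0 11 5 13 2 9)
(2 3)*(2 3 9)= (2 9)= [0, 1, 9, 3, 4, 5, 6, 7, 8, 2]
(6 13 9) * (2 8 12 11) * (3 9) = [0, 1, 8, 9, 4, 5, 13, 7, 12, 6, 10, 2, 11, 3] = (2 8 12 11)(3 9 6 13)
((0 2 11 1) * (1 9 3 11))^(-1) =((0 2 1)(3 11 9))^(-1) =(0 1 2)(3 9 11)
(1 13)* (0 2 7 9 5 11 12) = (0 2 7 9 5 11 12)(1 13) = [2, 13, 7, 3, 4, 11, 6, 9, 8, 5, 10, 12, 0, 1]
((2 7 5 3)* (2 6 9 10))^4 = ((2 7 5 3 6 9 10))^4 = (2 6 7 9 5 10 3)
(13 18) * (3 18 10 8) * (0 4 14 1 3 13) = (0 4 14 1 3 18)(8 13 10) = [4, 3, 2, 18, 14, 5, 6, 7, 13, 9, 8, 11, 12, 10, 1, 15, 16, 17, 0]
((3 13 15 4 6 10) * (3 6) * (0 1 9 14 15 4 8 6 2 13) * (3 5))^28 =((0 1 9 14 15 8 6 10 2 13 4 5 3))^28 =(0 9 15 6 2 4 3 1 14 8 10 13 5)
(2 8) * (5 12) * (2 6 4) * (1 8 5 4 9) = (1 8 6 9)(2 5 12 4) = [0, 8, 5, 3, 2, 12, 9, 7, 6, 1, 10, 11, 4]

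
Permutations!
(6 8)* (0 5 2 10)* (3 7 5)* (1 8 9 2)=(0 3 7 5 1 8 6 9 2 10)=[3, 8, 10, 7, 4, 1, 9, 5, 6, 2, 0]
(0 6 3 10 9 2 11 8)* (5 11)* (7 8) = (0 6 3 10 9 2 5 11 7 8) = [6, 1, 5, 10, 4, 11, 3, 8, 0, 2, 9, 7]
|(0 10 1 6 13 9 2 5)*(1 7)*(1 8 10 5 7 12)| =18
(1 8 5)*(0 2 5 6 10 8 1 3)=(0 2 5 3)(6 10 8)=[2, 1, 5, 0, 4, 3, 10, 7, 6, 9, 8]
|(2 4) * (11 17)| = 2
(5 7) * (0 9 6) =(0 9 6)(5 7) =[9, 1, 2, 3, 4, 7, 0, 5, 8, 6]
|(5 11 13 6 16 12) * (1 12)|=|(1 12 5 11 13 6 16)|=7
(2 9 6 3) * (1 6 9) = [0, 6, 1, 2, 4, 5, 3, 7, 8, 9] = (9)(1 6 3 2)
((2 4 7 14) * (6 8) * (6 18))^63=((2 4 7 14)(6 8 18))^63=(18)(2 14 7 4)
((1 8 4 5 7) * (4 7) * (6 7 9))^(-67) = (1 6 8 7 9)(4 5)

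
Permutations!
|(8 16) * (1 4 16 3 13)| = |(1 4 16 8 3 13)| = 6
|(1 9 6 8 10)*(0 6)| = |(0 6 8 10 1 9)| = 6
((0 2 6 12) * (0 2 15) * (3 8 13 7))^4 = (15)(2 6 12)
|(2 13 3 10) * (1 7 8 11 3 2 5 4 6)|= |(1 7 8 11 3 10 5 4 6)(2 13)|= 18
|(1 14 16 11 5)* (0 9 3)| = 15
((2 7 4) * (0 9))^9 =(0 9)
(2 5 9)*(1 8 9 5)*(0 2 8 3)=(0 2 1 3)(8 9)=[2, 3, 1, 0, 4, 5, 6, 7, 9, 8]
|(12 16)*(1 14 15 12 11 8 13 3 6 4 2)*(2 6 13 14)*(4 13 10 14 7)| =12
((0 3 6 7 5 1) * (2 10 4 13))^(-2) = (0 5 6)(1 7 3)(2 4)(10 13)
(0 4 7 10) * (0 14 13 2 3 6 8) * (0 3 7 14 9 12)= (0 4 14 13 2 7 10 9 12)(3 6 8)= [4, 1, 7, 6, 14, 5, 8, 10, 3, 12, 9, 11, 0, 2, 13]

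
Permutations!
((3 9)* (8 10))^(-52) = (10)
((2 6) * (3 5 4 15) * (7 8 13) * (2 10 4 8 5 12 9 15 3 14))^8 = ((2 6 10 4 3 12 9 15 14)(5 8 13 7))^8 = (2 14 15 9 12 3 4 10 6)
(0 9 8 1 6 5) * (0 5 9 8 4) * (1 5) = (0 8 5 1 6 9 4) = [8, 6, 2, 3, 0, 1, 9, 7, 5, 4]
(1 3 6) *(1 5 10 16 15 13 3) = [0, 1, 2, 6, 4, 10, 5, 7, 8, 9, 16, 11, 12, 3, 14, 13, 15] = (3 6 5 10 16 15 13)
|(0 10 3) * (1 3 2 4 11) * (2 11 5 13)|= |(0 10 11 1 3)(2 4 5 13)|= 20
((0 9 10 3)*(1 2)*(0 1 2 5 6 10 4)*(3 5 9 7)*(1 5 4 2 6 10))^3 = ((0 7 3 5 10 4)(1 9 2 6))^3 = (0 5)(1 6 2 9)(3 4)(7 10)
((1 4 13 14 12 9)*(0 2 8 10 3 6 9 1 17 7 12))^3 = ((0 2 8 10 3 6 9 17 7 12 1 4 13 14))^3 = (0 10 9 12 13 2 3 17 1 14 8 6 7 4)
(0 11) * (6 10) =[11, 1, 2, 3, 4, 5, 10, 7, 8, 9, 6, 0] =(0 11)(6 10)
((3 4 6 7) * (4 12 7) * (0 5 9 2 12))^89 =((0 5 9 2 12 7 3)(4 6))^89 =(0 7 2 5 3 12 9)(4 6)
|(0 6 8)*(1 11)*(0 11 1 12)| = |(0 6 8 11 12)| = 5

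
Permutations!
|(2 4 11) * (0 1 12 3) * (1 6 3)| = 6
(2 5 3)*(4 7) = (2 5 3)(4 7) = [0, 1, 5, 2, 7, 3, 6, 4]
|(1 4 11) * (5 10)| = 6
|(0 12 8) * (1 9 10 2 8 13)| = 8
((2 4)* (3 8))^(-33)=(2 4)(3 8)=((2 4)(3 8))^(-33)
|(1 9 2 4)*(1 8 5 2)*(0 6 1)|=4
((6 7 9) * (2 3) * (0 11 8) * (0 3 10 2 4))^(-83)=(0 8 4 11 3)(2 10)(6 7 9)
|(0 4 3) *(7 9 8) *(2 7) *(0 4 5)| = 4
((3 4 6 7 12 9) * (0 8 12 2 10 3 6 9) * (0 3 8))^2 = (2 8 3 9 7 10 12 4 6)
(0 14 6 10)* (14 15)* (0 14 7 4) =[15, 1, 2, 3, 0, 5, 10, 4, 8, 9, 14, 11, 12, 13, 6, 7] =(0 15 7 4)(6 10 14)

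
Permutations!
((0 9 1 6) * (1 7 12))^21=((0 9 7 12 1 6))^21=(0 12)(1 9)(6 7)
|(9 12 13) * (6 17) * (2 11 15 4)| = 12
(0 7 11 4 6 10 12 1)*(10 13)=[7, 0, 2, 3, 6, 5, 13, 11, 8, 9, 12, 4, 1, 10]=(0 7 11 4 6 13 10 12 1)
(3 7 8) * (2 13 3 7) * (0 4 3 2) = (0 4 3)(2 13)(7 8) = [4, 1, 13, 0, 3, 5, 6, 8, 7, 9, 10, 11, 12, 2]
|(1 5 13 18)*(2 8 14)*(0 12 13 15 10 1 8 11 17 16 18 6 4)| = 140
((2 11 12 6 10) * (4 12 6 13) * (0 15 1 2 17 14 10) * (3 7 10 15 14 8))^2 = (0 15 2 6 14 1 11)(3 10 8 7 17)(4 13 12)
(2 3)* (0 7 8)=(0 7 8)(2 3)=[7, 1, 3, 2, 4, 5, 6, 8, 0]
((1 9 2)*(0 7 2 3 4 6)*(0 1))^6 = (1 9 3 4 6)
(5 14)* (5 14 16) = (5 16) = [0, 1, 2, 3, 4, 16, 6, 7, 8, 9, 10, 11, 12, 13, 14, 15, 5]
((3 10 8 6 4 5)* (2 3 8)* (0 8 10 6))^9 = ((0 8)(2 3 6 4 5 10))^9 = (0 8)(2 4)(3 5)(6 10)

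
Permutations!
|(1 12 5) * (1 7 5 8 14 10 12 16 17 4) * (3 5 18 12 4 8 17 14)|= 35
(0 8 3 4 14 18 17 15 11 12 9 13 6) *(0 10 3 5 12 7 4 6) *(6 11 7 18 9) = [8, 1, 2, 11, 14, 12, 10, 4, 5, 13, 3, 18, 6, 0, 9, 7, 16, 15, 17] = (0 8 5 12 6 10 3 11 18 17 15 7 4 14 9 13)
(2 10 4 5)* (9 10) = (2 9 10 4 5) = [0, 1, 9, 3, 5, 2, 6, 7, 8, 10, 4]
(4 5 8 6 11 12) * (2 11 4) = (2 11 12)(4 5 8 6) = [0, 1, 11, 3, 5, 8, 4, 7, 6, 9, 10, 12, 2]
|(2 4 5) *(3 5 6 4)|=|(2 3 5)(4 6)|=6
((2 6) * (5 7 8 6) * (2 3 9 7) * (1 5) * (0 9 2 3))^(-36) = (0 6 8 7 9)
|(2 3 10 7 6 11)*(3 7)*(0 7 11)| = 6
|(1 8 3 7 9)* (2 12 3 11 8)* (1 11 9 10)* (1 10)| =|(1 2 12 3 7)(8 9 11)| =15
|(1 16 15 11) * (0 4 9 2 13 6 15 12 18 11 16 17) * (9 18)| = 42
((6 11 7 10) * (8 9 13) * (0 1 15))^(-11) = ((0 1 15)(6 11 7 10)(8 9 13))^(-11) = (0 1 15)(6 11 7 10)(8 9 13)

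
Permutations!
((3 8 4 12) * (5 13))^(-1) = (3 12 4 8)(5 13)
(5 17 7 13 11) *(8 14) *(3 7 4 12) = (3 7 13 11 5 17 4 12)(8 14) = [0, 1, 2, 7, 12, 17, 6, 13, 14, 9, 10, 5, 3, 11, 8, 15, 16, 4]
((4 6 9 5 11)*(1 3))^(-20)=(11)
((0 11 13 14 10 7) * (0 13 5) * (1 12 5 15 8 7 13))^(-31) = (0 11 15 8 7 1 12 5)(10 14 13) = ((0 11 15 8 7 1 12 5)(10 13 14))^(-31)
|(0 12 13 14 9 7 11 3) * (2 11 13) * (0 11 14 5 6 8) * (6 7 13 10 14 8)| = |(0 12 2 8)(3 11)(5 7 10 14 9 13)| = 12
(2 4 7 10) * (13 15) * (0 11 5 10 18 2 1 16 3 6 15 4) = (0 11 5 10 1 16 3 6 15 13 4 7 18 2) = [11, 16, 0, 6, 7, 10, 15, 18, 8, 9, 1, 5, 12, 4, 14, 13, 3, 17, 2]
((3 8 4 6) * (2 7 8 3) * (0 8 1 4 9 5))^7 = (0 5 9 8)(1 6 7 4 2)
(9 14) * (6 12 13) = [0, 1, 2, 3, 4, 5, 12, 7, 8, 14, 10, 11, 13, 6, 9] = (6 12 13)(9 14)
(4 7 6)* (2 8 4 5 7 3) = (2 8 4 3)(5 7 6) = [0, 1, 8, 2, 3, 7, 5, 6, 4]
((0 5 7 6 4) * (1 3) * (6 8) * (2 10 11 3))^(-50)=(11)(0 6 7)(4 8 5)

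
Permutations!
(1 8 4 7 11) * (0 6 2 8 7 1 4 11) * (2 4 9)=(0 6 4 1 7)(2 8 11 9)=[6, 7, 8, 3, 1, 5, 4, 0, 11, 2, 10, 9]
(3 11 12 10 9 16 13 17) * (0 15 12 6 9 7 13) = (0 15 12 10 7 13 17 3 11 6 9 16) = [15, 1, 2, 11, 4, 5, 9, 13, 8, 16, 7, 6, 10, 17, 14, 12, 0, 3]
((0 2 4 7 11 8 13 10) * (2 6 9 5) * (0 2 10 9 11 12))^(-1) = ((0 6 11 8 13 9 5 10 2 4 7 12))^(-1) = (0 12 7 4 2 10 5 9 13 8 11 6)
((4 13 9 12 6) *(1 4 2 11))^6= (1 2 12 13)(4 11 6 9)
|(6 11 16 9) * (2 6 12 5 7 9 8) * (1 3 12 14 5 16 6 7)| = |(1 3 12 16 8 2 7 9 14 5)(6 11)| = 10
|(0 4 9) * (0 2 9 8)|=|(0 4 8)(2 9)|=6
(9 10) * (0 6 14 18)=(0 6 14 18)(9 10)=[6, 1, 2, 3, 4, 5, 14, 7, 8, 10, 9, 11, 12, 13, 18, 15, 16, 17, 0]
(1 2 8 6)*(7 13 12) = (1 2 8 6)(7 13 12) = [0, 2, 8, 3, 4, 5, 1, 13, 6, 9, 10, 11, 7, 12]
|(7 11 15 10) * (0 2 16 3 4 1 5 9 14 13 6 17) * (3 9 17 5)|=|(0 2 16 9 14 13 6 5 17)(1 3 4)(7 11 15 10)|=36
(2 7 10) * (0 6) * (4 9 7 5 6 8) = [8, 1, 5, 3, 9, 6, 0, 10, 4, 7, 2] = (0 8 4 9 7 10 2 5 6)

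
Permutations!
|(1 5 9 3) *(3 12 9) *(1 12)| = 5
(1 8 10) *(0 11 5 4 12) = (0 11 5 4 12)(1 8 10) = [11, 8, 2, 3, 12, 4, 6, 7, 10, 9, 1, 5, 0]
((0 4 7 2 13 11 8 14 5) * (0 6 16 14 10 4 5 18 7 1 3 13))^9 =(0 5 6 16 14 18 7 2)(1 13 8 4 3 11 10) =((0 5 6 16 14 18 7 2)(1 3 13 11 8 10 4))^9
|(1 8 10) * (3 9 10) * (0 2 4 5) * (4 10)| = |(0 2 10 1 8 3 9 4 5)| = 9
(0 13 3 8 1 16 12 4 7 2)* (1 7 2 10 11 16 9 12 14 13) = (0 1 9 12 4 2)(3 8 7 10 11 16 14 13) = [1, 9, 0, 8, 2, 5, 6, 10, 7, 12, 11, 16, 4, 3, 13, 15, 14]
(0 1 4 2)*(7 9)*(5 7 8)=(0 1 4 2)(5 7 9 8)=[1, 4, 0, 3, 2, 7, 6, 9, 5, 8]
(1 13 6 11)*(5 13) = (1 5 13 6 11) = [0, 5, 2, 3, 4, 13, 11, 7, 8, 9, 10, 1, 12, 6]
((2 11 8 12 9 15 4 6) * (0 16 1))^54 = ((0 16 1)(2 11 8 12 9 15 4 6))^54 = (16)(2 4 9 8)(6 15 12 11)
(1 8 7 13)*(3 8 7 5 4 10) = (1 7 13)(3 8 5 4 10) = [0, 7, 2, 8, 10, 4, 6, 13, 5, 9, 3, 11, 12, 1]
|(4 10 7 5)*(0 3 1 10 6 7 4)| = 8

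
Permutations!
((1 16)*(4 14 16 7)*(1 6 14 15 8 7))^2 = (4 8)(6 16 14)(7 15)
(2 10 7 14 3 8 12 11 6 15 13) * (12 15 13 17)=(2 10 7 14 3 8 15 17 12 11 6 13)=[0, 1, 10, 8, 4, 5, 13, 14, 15, 9, 7, 6, 11, 2, 3, 17, 16, 12]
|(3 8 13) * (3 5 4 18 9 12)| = 8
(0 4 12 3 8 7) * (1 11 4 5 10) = [5, 11, 2, 8, 12, 10, 6, 0, 7, 9, 1, 4, 3] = (0 5 10 1 11 4 12 3 8 7)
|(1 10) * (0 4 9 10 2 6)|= 7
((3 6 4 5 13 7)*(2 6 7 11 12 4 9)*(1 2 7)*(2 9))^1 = ((1 9 7 3)(2 6)(4 5 13 11 12))^1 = (1 9 7 3)(2 6)(4 5 13 11 12)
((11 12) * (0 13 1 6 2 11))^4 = ((0 13 1 6 2 11 12))^4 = (0 2 13 11 1 12 6)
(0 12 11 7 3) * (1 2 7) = (0 12 11 1 2 7 3) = [12, 2, 7, 0, 4, 5, 6, 3, 8, 9, 10, 1, 11]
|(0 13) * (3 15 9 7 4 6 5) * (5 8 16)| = |(0 13)(3 15 9 7 4 6 8 16 5)| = 18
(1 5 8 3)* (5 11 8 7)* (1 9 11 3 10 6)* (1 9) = (1 3)(5 7)(6 9 11 8 10) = [0, 3, 2, 1, 4, 7, 9, 5, 10, 11, 6, 8]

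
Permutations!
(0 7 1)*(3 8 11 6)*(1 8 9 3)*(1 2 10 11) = (0 7 8 1)(2 10 11 6)(3 9) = [7, 0, 10, 9, 4, 5, 2, 8, 1, 3, 11, 6]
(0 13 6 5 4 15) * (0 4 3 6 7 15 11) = (0 13 7 15 4 11)(3 6 5) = [13, 1, 2, 6, 11, 3, 5, 15, 8, 9, 10, 0, 12, 7, 14, 4]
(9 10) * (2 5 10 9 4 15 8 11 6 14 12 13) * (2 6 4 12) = (2 5 10 12 13 6 14)(4 15 8 11) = [0, 1, 5, 3, 15, 10, 14, 7, 11, 9, 12, 4, 13, 6, 2, 8]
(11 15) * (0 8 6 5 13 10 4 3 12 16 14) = [8, 1, 2, 12, 3, 13, 5, 7, 6, 9, 4, 15, 16, 10, 0, 11, 14] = (0 8 6 5 13 10 4 3 12 16 14)(11 15)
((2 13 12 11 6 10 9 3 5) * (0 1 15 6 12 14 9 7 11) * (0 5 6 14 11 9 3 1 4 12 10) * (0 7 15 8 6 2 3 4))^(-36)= (1 9 7 6 8)(2 15 5 11 4)(3 10 12 13 14)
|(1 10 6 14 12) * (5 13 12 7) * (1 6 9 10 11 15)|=|(1 11 15)(5 13 12 6 14 7)(9 10)|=6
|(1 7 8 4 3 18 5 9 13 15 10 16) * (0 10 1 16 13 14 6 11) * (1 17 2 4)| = 42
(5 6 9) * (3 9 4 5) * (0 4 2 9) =(0 4 5 6 2 9 3) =[4, 1, 9, 0, 5, 6, 2, 7, 8, 3]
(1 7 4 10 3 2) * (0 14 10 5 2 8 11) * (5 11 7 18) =[14, 18, 1, 8, 11, 2, 6, 4, 7, 9, 3, 0, 12, 13, 10, 15, 16, 17, 5] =(0 14 10 3 8 7 4 11)(1 18 5 2)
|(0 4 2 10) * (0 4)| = 3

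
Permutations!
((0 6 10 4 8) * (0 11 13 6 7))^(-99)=((0 7)(4 8 11 13 6 10))^(-99)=(0 7)(4 13)(6 8)(10 11)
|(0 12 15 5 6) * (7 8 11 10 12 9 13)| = |(0 9 13 7 8 11 10 12 15 5 6)| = 11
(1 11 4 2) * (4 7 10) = (1 11 7 10 4 2) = [0, 11, 1, 3, 2, 5, 6, 10, 8, 9, 4, 7]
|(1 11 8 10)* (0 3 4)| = |(0 3 4)(1 11 8 10)| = 12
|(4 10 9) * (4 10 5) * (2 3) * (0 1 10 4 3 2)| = 7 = |(0 1 10 9 4 5 3)|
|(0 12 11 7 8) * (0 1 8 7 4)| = 4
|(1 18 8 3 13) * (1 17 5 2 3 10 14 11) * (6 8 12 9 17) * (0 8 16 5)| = |(0 8 10 14 11 1 18 12 9 17)(2 3 13 6 16 5)| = 30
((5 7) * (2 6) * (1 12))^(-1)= (1 12)(2 6)(5 7)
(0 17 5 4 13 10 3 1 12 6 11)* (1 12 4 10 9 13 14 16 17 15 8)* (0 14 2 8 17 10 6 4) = (0 15 17 5 6 11 14 16 10 3 12 4 2 8 1)(9 13) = [15, 0, 8, 12, 2, 6, 11, 7, 1, 13, 3, 14, 4, 9, 16, 17, 10, 5]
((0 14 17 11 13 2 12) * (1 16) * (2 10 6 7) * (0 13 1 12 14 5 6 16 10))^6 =((0 5 6 7 2 14 17 11 1 10 16 12 13))^6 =(0 17 13 14 12 2 16 7 10 6 1 5 11)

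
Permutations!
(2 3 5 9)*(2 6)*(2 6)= (2 3 5 9)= [0, 1, 3, 5, 4, 9, 6, 7, 8, 2]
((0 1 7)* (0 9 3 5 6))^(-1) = ((0 1 7 9 3 5 6))^(-1) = (0 6 5 3 9 7 1)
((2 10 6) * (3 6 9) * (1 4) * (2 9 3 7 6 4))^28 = (1 3 2 4 10)(6 9 7)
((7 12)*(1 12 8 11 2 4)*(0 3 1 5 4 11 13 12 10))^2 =((0 3 1 10)(2 11)(4 5)(7 8 13 12))^2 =(0 1)(3 10)(7 13)(8 12)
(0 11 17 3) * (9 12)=(0 11 17 3)(9 12)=[11, 1, 2, 0, 4, 5, 6, 7, 8, 12, 10, 17, 9, 13, 14, 15, 16, 3]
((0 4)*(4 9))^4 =(0 9 4)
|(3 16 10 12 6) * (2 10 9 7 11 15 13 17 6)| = 9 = |(2 10 12)(3 16 9 7 11 15 13 17 6)|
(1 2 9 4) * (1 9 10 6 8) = (1 2 10 6 8)(4 9) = [0, 2, 10, 3, 9, 5, 8, 7, 1, 4, 6]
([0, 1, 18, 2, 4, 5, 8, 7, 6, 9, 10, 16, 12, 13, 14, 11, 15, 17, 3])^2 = [0, 1, 3, 18, 4, 5, 6, 7, 8, 9, 10, 15, 12, 13, 14, 16, 11, 17, 2]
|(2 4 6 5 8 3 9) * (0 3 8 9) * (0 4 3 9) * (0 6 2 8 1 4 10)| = 8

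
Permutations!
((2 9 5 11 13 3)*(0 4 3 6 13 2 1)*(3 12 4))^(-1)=(0 1 3)(2 11 5 9)(4 12)(6 13)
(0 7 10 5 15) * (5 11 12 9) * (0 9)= (0 7 10 11 12)(5 15 9)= [7, 1, 2, 3, 4, 15, 6, 10, 8, 5, 11, 12, 0, 13, 14, 9]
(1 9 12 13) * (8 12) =[0, 9, 2, 3, 4, 5, 6, 7, 12, 8, 10, 11, 13, 1] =(1 9 8 12 13)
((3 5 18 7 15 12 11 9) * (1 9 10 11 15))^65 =((1 9 3 5 18 7)(10 11)(12 15))^65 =(1 7 18 5 3 9)(10 11)(12 15)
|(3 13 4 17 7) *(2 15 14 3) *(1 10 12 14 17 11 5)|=|(1 10 12 14 3 13 4 11 5)(2 15 17 7)|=36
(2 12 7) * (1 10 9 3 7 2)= [0, 10, 12, 7, 4, 5, 6, 1, 8, 3, 9, 11, 2]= (1 10 9 3 7)(2 12)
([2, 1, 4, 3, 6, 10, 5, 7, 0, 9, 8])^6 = [8, 1, 0, 3, 2, 6, 4, 7, 10, 9, 5]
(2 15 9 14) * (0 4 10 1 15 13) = (0 4 10 1 15 9 14 2 13) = [4, 15, 13, 3, 10, 5, 6, 7, 8, 14, 1, 11, 12, 0, 2, 9]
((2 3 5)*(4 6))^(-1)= ((2 3 5)(4 6))^(-1)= (2 5 3)(4 6)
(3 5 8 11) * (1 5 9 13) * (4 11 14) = (1 5 8 14 4 11 3 9 13) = [0, 5, 2, 9, 11, 8, 6, 7, 14, 13, 10, 3, 12, 1, 4]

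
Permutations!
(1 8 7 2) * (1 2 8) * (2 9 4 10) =(2 9 4 10)(7 8) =[0, 1, 9, 3, 10, 5, 6, 8, 7, 4, 2]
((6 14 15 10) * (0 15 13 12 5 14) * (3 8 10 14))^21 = ((0 15 14 13 12 5 3 8 10 6))^21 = (0 15 14 13 12 5 3 8 10 6)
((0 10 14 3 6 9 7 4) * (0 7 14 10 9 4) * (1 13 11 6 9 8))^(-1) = (0 7 4 6 11 13 1 8)(3 14 9)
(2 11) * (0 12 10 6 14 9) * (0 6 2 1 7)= (0 12 10 2 11 1 7)(6 14 9)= [12, 7, 11, 3, 4, 5, 14, 0, 8, 6, 2, 1, 10, 13, 9]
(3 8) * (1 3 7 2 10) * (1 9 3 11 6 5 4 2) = (1 11 6 5 4 2 10 9 3 8 7) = [0, 11, 10, 8, 2, 4, 5, 1, 7, 3, 9, 6]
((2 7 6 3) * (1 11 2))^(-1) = ((1 11 2 7 6 3))^(-1) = (1 3 6 7 2 11)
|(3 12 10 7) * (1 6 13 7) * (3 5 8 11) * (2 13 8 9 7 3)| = |(1 6 8 11 2 13 3 12 10)(5 9 7)| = 9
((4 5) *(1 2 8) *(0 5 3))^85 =((0 5 4 3)(1 2 8))^85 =(0 5 4 3)(1 2 8)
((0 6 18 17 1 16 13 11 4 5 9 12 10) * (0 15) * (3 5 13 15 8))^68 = (0 16 17 6 15 1 18)(3 9 10)(4 11 13)(5 12 8)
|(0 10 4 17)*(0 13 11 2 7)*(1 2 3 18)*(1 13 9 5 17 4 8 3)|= 30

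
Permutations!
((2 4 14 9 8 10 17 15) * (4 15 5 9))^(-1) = (2 15)(4 14)(5 17 10 8 9)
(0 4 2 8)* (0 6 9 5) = [4, 1, 8, 3, 2, 0, 9, 7, 6, 5] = (0 4 2 8 6 9 5)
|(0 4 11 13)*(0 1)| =5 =|(0 4 11 13 1)|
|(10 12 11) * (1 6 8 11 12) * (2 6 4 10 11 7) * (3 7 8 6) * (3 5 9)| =15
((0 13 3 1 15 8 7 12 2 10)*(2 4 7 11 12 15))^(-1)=((0 13 3 1 2 10)(4 7 15 8 11 12))^(-1)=(0 10 2 1 3 13)(4 12 11 8 15 7)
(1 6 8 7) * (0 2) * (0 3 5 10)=(0 2 3 5 10)(1 6 8 7)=[2, 6, 3, 5, 4, 10, 8, 1, 7, 9, 0]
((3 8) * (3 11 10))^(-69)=(3 10 11 8)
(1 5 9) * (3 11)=[0, 5, 2, 11, 4, 9, 6, 7, 8, 1, 10, 3]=(1 5 9)(3 11)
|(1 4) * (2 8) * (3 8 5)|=|(1 4)(2 5 3 8)|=4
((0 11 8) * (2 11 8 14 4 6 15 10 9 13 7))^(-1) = ((0 8)(2 11 14 4 6 15 10 9 13 7))^(-1) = (0 8)(2 7 13 9 10 15 6 4 14 11)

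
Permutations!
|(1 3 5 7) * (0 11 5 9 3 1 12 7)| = 6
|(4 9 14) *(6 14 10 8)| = |(4 9 10 8 6 14)| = 6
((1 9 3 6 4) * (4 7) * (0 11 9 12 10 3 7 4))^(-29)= (0 7 9 11)(1 12 10 3 6 4)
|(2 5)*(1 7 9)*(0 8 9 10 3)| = 14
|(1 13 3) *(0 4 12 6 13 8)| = 8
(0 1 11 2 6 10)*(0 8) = [1, 11, 6, 3, 4, 5, 10, 7, 0, 9, 8, 2] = (0 1 11 2 6 10 8)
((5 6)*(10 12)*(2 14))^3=((2 14)(5 6)(10 12))^3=(2 14)(5 6)(10 12)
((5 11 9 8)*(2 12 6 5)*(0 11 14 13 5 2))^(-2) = (0 9)(2 12 6)(5 14 13)(8 11)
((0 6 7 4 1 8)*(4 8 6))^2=(0 1 7)(4 6 8)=((0 4 1 6 7 8))^2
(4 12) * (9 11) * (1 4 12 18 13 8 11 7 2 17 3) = (1 4 18 13 8 11 9 7 2 17 3) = [0, 4, 17, 1, 18, 5, 6, 2, 11, 7, 10, 9, 12, 8, 14, 15, 16, 3, 13]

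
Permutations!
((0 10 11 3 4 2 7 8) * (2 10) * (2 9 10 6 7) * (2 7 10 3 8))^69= (0 10 3 8 6 9 11 4)(2 7)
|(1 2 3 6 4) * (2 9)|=|(1 9 2 3 6 4)|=6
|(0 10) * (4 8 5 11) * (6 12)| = |(0 10)(4 8 5 11)(6 12)| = 4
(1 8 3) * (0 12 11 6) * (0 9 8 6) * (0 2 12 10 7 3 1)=(0 10 7 3)(1 6 9 8)(2 12 11)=[10, 6, 12, 0, 4, 5, 9, 3, 1, 8, 7, 2, 11]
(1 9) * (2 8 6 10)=[0, 9, 8, 3, 4, 5, 10, 7, 6, 1, 2]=(1 9)(2 8 6 10)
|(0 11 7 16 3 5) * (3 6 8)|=8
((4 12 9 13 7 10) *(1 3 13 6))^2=((1 3 13 7 10 4 12 9 6))^2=(1 13 10 12 6 3 7 4 9)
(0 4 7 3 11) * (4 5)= (0 5 4 7 3 11)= [5, 1, 2, 11, 7, 4, 6, 3, 8, 9, 10, 0]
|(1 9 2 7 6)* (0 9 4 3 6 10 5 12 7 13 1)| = 8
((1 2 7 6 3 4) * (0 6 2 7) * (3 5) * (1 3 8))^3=((0 6 5 8 1 7 2)(3 4))^3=(0 8 2 5 7 6 1)(3 4)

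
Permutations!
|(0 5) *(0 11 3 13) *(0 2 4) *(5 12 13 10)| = |(0 12 13 2 4)(3 10 5 11)| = 20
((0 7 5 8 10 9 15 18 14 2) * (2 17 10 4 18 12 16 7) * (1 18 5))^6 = ((0 2)(1 18 14 17 10 9 15 12 16 7)(4 5 8))^6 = (1 15 14 16 10)(7 9 18 12 17)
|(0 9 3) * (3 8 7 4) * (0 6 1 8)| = |(0 9)(1 8 7 4 3 6)| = 6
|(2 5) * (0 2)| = 3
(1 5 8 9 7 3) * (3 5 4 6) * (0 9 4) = [9, 0, 2, 1, 6, 8, 3, 5, 4, 7] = (0 9 7 5 8 4 6 3 1)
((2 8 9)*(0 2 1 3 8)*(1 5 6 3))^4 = ((0 2)(3 8 9 5 6))^4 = (3 6 5 9 8)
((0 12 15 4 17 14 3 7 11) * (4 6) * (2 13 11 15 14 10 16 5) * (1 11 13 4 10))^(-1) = (0 11 1 17 4 2 5 16 10 6 15 7 3 14 12)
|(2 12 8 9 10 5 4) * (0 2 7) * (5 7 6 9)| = 10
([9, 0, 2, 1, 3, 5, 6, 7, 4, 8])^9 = [4, 8, 2, 9, 0, 5, 6, 7, 1, 3]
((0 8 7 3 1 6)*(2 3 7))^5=((0 8 2 3 1 6))^5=(0 6 1 3 2 8)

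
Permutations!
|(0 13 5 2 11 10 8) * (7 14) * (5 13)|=|(0 5 2 11 10 8)(7 14)|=6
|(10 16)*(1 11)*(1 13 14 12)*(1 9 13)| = |(1 11)(9 13 14 12)(10 16)| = 4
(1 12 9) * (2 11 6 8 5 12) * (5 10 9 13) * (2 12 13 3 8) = (1 12 3 8 10 9)(2 11 6)(5 13) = [0, 12, 11, 8, 4, 13, 2, 7, 10, 1, 9, 6, 3, 5]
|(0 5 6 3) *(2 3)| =5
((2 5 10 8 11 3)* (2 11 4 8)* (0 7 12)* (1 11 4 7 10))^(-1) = (0 12 7 8 4 3 11 1 5 2 10)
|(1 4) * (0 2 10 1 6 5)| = 7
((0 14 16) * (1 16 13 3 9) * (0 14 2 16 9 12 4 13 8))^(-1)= ((0 2 16 14 8)(1 9)(3 12 4 13))^(-1)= (0 8 14 16 2)(1 9)(3 13 4 12)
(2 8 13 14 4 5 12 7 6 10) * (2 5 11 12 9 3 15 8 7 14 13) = (2 7 6 10 5 9 3 15 8)(4 11 12 14) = [0, 1, 7, 15, 11, 9, 10, 6, 2, 3, 5, 12, 14, 13, 4, 8]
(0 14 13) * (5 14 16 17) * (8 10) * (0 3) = (0 16 17 5 14 13 3)(8 10) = [16, 1, 2, 0, 4, 14, 6, 7, 10, 9, 8, 11, 12, 3, 13, 15, 17, 5]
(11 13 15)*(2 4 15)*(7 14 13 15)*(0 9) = (0 9)(2 4 7 14 13)(11 15) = [9, 1, 4, 3, 7, 5, 6, 14, 8, 0, 10, 15, 12, 2, 13, 11]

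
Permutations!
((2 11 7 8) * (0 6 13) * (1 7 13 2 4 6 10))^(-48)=(0 1 8 6 11)(2 13 10 7 4)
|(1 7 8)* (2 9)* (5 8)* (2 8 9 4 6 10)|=|(1 7 5 9 8)(2 4 6 10)|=20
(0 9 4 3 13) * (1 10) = (0 9 4 3 13)(1 10) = [9, 10, 2, 13, 3, 5, 6, 7, 8, 4, 1, 11, 12, 0]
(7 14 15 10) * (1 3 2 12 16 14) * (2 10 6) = (1 3 10 7)(2 12 16 14 15 6) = [0, 3, 12, 10, 4, 5, 2, 1, 8, 9, 7, 11, 16, 13, 15, 6, 14]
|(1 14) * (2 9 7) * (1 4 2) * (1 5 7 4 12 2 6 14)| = 6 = |(2 9 4 6 14 12)(5 7)|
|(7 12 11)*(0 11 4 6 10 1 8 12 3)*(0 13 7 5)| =|(0 11 5)(1 8 12 4 6 10)(3 13 7)| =6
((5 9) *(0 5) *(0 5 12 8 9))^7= ((0 12 8 9 5))^7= (0 8 5 12 9)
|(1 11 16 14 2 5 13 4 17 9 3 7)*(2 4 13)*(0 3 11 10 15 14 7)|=|(0 3)(1 10 15 14 4 17 9 11 16 7)(2 5)|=10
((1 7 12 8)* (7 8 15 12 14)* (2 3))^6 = ((1 8)(2 3)(7 14)(12 15))^6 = (15)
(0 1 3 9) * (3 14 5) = [1, 14, 2, 9, 4, 3, 6, 7, 8, 0, 10, 11, 12, 13, 5] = (0 1 14 5 3 9)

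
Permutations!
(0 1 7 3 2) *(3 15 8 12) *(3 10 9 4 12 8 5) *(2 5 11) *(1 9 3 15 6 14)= (0 9 4 12 10 3 5 15 11 2)(1 7 6 14)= [9, 7, 0, 5, 12, 15, 14, 6, 8, 4, 3, 2, 10, 13, 1, 11]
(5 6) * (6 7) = (5 7 6) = [0, 1, 2, 3, 4, 7, 5, 6]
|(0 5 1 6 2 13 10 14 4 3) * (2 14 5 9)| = 11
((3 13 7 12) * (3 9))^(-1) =(3 9 12 7 13)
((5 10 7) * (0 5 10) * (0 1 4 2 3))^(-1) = ((0 5 1 4 2 3)(7 10))^(-1) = (0 3 2 4 1 5)(7 10)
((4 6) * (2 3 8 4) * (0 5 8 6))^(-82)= ((0 5 8 4)(2 3 6))^(-82)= (0 8)(2 6 3)(4 5)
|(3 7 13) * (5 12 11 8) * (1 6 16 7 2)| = |(1 6 16 7 13 3 2)(5 12 11 8)| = 28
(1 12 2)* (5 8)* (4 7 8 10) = (1 12 2)(4 7 8 5 10) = [0, 12, 1, 3, 7, 10, 6, 8, 5, 9, 4, 11, 2]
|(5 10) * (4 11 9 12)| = |(4 11 9 12)(5 10)| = 4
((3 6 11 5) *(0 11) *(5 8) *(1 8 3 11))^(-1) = (0 6 3 11 5 8 1)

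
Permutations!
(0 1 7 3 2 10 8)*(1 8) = (0 8)(1 7 3 2 10) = [8, 7, 10, 2, 4, 5, 6, 3, 0, 9, 1]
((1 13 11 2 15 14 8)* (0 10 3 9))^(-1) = (0 9 3 10)(1 8 14 15 2 11 13)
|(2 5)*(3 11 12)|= 6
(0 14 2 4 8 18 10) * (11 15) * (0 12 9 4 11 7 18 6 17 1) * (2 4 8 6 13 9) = [14, 0, 11, 3, 6, 5, 17, 18, 13, 8, 12, 15, 2, 9, 4, 7, 16, 1, 10] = (0 14 4 6 17 1)(2 11 15 7 18 10 12)(8 13 9)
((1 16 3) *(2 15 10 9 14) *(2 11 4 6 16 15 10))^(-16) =((1 15 2 10 9 14 11 4 6 16 3))^(-16) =(1 11 15 4 2 6 10 16 9 3 14)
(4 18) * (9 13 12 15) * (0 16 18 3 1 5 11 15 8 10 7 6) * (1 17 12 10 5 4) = [16, 4, 2, 17, 3, 11, 0, 6, 5, 13, 7, 15, 8, 10, 14, 9, 18, 12, 1] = (0 16 18 1 4 3 17 12 8 5 11 15 9 13 10 7 6)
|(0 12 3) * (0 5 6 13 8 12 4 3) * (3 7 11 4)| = 21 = |(0 3 5 6 13 8 12)(4 7 11)|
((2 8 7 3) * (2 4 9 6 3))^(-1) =(2 7 8)(3 6 9 4)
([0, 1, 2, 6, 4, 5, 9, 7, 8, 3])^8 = (3 9 6)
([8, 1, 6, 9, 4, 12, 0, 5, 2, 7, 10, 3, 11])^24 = (12)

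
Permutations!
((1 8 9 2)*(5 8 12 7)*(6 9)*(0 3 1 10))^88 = (12)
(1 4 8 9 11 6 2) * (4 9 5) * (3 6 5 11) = (1 9 3 6 2)(4 8 11 5) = [0, 9, 1, 6, 8, 4, 2, 7, 11, 3, 10, 5]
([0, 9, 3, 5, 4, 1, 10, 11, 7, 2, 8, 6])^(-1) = [0, 5, 9, 2, 4, 3, 11, 8, 10, 1, 6, 7]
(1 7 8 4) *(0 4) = (0 4 1 7 8) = [4, 7, 2, 3, 1, 5, 6, 8, 0]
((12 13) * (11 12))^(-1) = (11 13 12)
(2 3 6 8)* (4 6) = (2 3 4 6 8) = [0, 1, 3, 4, 6, 5, 8, 7, 2]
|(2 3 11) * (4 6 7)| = 3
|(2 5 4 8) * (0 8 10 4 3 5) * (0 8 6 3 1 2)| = |(0 6 3 5 1 2 8)(4 10)| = 14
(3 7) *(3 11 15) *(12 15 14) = [0, 1, 2, 7, 4, 5, 6, 11, 8, 9, 10, 14, 15, 13, 12, 3] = (3 7 11 14 12 15)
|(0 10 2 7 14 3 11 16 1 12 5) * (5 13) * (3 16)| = 10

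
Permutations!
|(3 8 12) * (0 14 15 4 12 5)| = 8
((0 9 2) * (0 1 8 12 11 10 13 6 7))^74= (0 13 12 2 7 10 8 9 6 11 1)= ((0 9 2 1 8 12 11 10 13 6 7))^74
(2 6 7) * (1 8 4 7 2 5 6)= (1 8 4 7 5 6 2)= [0, 8, 1, 3, 7, 6, 2, 5, 4]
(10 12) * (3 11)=(3 11)(10 12)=[0, 1, 2, 11, 4, 5, 6, 7, 8, 9, 12, 3, 10]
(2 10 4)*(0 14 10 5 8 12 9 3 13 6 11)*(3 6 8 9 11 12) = [14, 1, 5, 13, 2, 9, 12, 7, 3, 6, 4, 0, 11, 8, 10] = (0 14 10 4 2 5 9 6 12 11)(3 13 8)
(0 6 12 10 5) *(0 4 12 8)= (0 6 8)(4 12 10 5)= [6, 1, 2, 3, 12, 4, 8, 7, 0, 9, 5, 11, 10]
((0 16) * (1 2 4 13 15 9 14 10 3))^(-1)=(0 16)(1 3 10 14 9 15 13 4 2)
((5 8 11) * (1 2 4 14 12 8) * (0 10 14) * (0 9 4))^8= ((0 10 14 12 8 11 5 1 2)(4 9))^8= (0 2 1 5 11 8 12 14 10)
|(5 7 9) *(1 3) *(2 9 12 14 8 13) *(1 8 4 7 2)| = 12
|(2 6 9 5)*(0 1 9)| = 6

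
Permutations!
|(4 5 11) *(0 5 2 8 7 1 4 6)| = |(0 5 11 6)(1 4 2 8 7)| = 20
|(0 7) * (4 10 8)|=|(0 7)(4 10 8)|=6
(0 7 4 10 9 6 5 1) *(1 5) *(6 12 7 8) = [8, 0, 2, 3, 10, 5, 1, 4, 6, 12, 9, 11, 7] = (0 8 6 1)(4 10 9 12 7)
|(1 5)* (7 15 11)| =|(1 5)(7 15 11)| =6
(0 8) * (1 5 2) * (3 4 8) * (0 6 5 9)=[3, 9, 1, 4, 8, 2, 5, 7, 6, 0]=(0 3 4 8 6 5 2 1 9)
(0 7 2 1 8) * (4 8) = [7, 4, 1, 3, 8, 5, 6, 2, 0] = (0 7 2 1 4 8)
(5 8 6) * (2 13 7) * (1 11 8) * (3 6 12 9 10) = (1 11 8 12 9 10 3 6 5)(2 13 7) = [0, 11, 13, 6, 4, 1, 5, 2, 12, 10, 3, 8, 9, 7]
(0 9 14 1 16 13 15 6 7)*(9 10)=(0 10 9 14 1 16 13 15 6 7)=[10, 16, 2, 3, 4, 5, 7, 0, 8, 14, 9, 11, 12, 15, 1, 6, 13]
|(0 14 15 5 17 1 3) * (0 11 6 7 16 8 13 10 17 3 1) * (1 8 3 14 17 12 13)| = 30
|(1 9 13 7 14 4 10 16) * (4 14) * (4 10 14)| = 6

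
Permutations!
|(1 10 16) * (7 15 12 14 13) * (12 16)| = 8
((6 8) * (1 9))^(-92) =((1 9)(6 8))^(-92) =(9)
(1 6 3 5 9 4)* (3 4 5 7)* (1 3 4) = (1 6)(3 7 4)(5 9) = [0, 6, 2, 7, 3, 9, 1, 4, 8, 5]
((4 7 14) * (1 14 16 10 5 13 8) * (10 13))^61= (1 13 7 14 8 16 4)(5 10)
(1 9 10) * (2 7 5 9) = (1 2 7 5 9 10) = [0, 2, 7, 3, 4, 9, 6, 5, 8, 10, 1]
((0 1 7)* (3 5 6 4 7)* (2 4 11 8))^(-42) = (0 4 8 6 3)(1 7 2 11 5)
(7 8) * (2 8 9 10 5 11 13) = (2 8 7 9 10 5 11 13) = [0, 1, 8, 3, 4, 11, 6, 9, 7, 10, 5, 13, 12, 2]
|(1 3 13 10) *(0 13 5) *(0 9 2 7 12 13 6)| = |(0 6)(1 3 5 9 2 7 12 13 10)| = 18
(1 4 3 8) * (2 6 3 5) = [0, 4, 6, 8, 5, 2, 3, 7, 1] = (1 4 5 2 6 3 8)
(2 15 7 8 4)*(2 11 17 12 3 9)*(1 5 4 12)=[0, 5, 15, 9, 11, 4, 6, 8, 12, 2, 10, 17, 3, 13, 14, 7, 16, 1]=(1 5 4 11 17)(2 15 7 8 12 3 9)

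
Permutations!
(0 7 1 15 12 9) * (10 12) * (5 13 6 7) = [5, 15, 2, 3, 4, 13, 7, 1, 8, 0, 12, 11, 9, 6, 14, 10] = (0 5 13 6 7 1 15 10 12 9)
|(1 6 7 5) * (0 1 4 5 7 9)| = 4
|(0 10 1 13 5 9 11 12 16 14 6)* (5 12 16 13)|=|(0 10 1 5 9 11 16 14 6)(12 13)|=18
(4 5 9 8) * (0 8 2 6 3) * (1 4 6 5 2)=(0 8 6 3)(1 4 2 5 9)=[8, 4, 5, 0, 2, 9, 3, 7, 6, 1]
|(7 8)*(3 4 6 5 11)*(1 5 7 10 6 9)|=|(1 5 11 3 4 9)(6 7 8 10)|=12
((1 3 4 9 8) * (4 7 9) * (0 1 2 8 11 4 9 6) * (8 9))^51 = (0 1 3 7 6)(2 9 11 4 8)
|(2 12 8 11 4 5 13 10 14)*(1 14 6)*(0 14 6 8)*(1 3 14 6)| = 6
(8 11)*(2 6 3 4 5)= (2 6 3 4 5)(8 11)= [0, 1, 6, 4, 5, 2, 3, 7, 11, 9, 10, 8]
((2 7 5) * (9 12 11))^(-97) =((2 7 5)(9 12 11))^(-97) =(2 5 7)(9 11 12)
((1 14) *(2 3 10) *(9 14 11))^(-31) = (1 11 9 14)(2 10 3)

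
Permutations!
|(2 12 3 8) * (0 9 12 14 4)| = |(0 9 12 3 8 2 14 4)| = 8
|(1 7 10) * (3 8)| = |(1 7 10)(3 8)| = 6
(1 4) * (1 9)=(1 4 9)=[0, 4, 2, 3, 9, 5, 6, 7, 8, 1]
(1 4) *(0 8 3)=[8, 4, 2, 0, 1, 5, 6, 7, 3]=(0 8 3)(1 4)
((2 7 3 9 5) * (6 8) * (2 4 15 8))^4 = (2 5 6 9 8 3 15 7 4)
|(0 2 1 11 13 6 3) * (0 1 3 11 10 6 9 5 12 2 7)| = |(0 7)(1 10 6 11 13 9 5 12 2 3)| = 10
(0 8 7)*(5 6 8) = (0 5 6 8 7) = [5, 1, 2, 3, 4, 6, 8, 0, 7]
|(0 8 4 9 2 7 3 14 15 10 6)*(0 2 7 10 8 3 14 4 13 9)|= 6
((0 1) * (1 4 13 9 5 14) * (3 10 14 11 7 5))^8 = ((0 4 13 9 3 10 14 1)(5 11 7))^8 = (14)(5 7 11)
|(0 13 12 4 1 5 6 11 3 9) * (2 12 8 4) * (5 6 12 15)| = 36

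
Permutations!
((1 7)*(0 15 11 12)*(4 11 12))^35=((0 15 12)(1 7)(4 11))^35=(0 12 15)(1 7)(4 11)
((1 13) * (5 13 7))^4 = (13)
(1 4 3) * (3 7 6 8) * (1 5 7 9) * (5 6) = (1 4 9)(3 6 8)(5 7) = [0, 4, 2, 6, 9, 7, 8, 5, 3, 1]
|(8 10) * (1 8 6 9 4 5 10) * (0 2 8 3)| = |(0 2 8 1 3)(4 5 10 6 9)| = 5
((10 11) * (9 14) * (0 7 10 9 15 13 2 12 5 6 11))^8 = ((0 7 10)(2 12 5 6 11 9 14 15 13))^8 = (0 10 7)(2 13 15 14 9 11 6 5 12)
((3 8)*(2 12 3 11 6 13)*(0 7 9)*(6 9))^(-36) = ((0 7 6 13 2 12 3 8 11 9))^(-36) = (0 2 11 6 3)(7 12 9 13 8)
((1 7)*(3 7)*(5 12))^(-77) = ((1 3 7)(5 12))^(-77) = (1 3 7)(5 12)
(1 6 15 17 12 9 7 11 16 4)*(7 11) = [0, 6, 2, 3, 1, 5, 15, 7, 8, 11, 10, 16, 9, 13, 14, 17, 4, 12] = (1 6 15 17 12 9 11 16 4)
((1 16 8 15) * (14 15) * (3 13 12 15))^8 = ((1 16 8 14 3 13 12 15))^8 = (16)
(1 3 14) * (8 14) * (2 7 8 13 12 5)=[0, 3, 7, 13, 4, 2, 6, 8, 14, 9, 10, 11, 5, 12, 1]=(1 3 13 12 5 2 7 8 14)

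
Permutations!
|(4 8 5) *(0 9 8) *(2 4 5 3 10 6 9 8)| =8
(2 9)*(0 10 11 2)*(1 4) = (0 10 11 2 9)(1 4) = [10, 4, 9, 3, 1, 5, 6, 7, 8, 0, 11, 2]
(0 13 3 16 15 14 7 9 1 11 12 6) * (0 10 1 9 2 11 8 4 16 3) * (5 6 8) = (0 13)(1 5 6 10)(2 11 12 8 4 16 15 14 7) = [13, 5, 11, 3, 16, 6, 10, 2, 4, 9, 1, 12, 8, 0, 7, 14, 15]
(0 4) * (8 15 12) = [4, 1, 2, 3, 0, 5, 6, 7, 15, 9, 10, 11, 8, 13, 14, 12] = (0 4)(8 15 12)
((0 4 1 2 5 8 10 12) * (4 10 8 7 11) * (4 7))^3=(12)(1 4 5 2)(7 11)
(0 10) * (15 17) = [10, 1, 2, 3, 4, 5, 6, 7, 8, 9, 0, 11, 12, 13, 14, 17, 16, 15] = (0 10)(15 17)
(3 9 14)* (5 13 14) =(3 9 5 13 14) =[0, 1, 2, 9, 4, 13, 6, 7, 8, 5, 10, 11, 12, 14, 3]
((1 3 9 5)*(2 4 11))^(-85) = ((1 3 9 5)(2 4 11))^(-85) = (1 5 9 3)(2 11 4)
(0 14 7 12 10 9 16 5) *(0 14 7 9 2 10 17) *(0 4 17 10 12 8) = (0 7 8)(2 12 10)(4 17)(5 14 9 16) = [7, 1, 12, 3, 17, 14, 6, 8, 0, 16, 2, 11, 10, 13, 9, 15, 5, 4]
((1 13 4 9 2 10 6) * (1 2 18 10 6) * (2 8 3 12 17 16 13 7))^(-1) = (1 10 18 9 4 13 16 17 12 3 8 6 2 7)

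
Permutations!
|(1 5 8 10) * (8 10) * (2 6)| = |(1 5 10)(2 6)| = 6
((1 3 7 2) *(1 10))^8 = (1 2 3 10 7)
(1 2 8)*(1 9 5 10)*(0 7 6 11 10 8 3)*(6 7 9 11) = (0 9 5 8 11 10 1 2 3) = [9, 2, 3, 0, 4, 8, 6, 7, 11, 5, 1, 10]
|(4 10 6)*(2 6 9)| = |(2 6 4 10 9)| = 5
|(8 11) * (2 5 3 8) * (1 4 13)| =15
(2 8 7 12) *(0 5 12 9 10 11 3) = (0 5 12 2 8 7 9 10 11 3) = [5, 1, 8, 0, 4, 12, 6, 9, 7, 10, 11, 3, 2]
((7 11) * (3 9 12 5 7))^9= ((3 9 12 5 7 11))^9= (3 5)(7 9)(11 12)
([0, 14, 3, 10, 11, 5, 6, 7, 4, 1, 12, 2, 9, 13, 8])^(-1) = (1 9 12 10 3 2 11 4 8 14)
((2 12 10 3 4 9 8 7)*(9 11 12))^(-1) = (2 7 8 9)(3 10 12 11 4)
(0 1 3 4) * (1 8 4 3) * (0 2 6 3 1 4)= [8, 4, 6, 1, 2, 5, 3, 7, 0]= (0 8)(1 4 2 6 3)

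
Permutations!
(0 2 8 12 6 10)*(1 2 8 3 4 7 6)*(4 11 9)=(0 8 12 1 2 3 11 9 4 7 6 10)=[8, 2, 3, 11, 7, 5, 10, 6, 12, 4, 0, 9, 1]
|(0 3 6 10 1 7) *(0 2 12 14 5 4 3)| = |(1 7 2 12 14 5 4 3 6 10)| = 10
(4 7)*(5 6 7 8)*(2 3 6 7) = (2 3 6)(4 8 5 7) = [0, 1, 3, 6, 8, 7, 2, 4, 5]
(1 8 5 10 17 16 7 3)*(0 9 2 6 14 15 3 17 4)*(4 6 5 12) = (0 9 2 5 10 6 14 15 3 1 8 12 4)(7 17 16) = [9, 8, 5, 1, 0, 10, 14, 17, 12, 2, 6, 11, 4, 13, 15, 3, 7, 16]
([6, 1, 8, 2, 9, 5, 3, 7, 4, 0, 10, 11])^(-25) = (11)(0 2 9 3 4 6 8)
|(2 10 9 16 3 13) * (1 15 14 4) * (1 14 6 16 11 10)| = |(1 15 6 16 3 13 2)(4 14)(9 11 10)| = 42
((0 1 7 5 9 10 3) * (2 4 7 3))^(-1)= ((0 1 3)(2 4 7 5 9 10))^(-1)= (0 3 1)(2 10 9 5 7 4)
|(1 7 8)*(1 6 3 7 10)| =|(1 10)(3 7 8 6)| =4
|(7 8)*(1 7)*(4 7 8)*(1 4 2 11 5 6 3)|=9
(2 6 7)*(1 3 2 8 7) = (1 3 2 6)(7 8) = [0, 3, 6, 2, 4, 5, 1, 8, 7]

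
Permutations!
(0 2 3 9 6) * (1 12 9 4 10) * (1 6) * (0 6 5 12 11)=(0 2 3 4 10 5 12 9 1 11)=[2, 11, 3, 4, 10, 12, 6, 7, 8, 1, 5, 0, 9]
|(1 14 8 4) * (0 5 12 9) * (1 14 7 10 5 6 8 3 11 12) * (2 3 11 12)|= 20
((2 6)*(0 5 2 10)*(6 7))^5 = (0 10 6 7 2 5)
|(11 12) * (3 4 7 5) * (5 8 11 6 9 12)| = |(3 4 7 8 11 5)(6 9 12)| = 6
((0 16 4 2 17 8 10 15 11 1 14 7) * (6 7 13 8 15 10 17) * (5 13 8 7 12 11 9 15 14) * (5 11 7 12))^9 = (17)(1 11)(9 15)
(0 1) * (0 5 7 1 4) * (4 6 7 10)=(0 6 7 1 5 10 4)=[6, 5, 2, 3, 0, 10, 7, 1, 8, 9, 4]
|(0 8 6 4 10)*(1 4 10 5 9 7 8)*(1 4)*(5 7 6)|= |(0 4 7 8 5 9 6 10)|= 8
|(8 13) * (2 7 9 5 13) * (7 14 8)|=|(2 14 8)(5 13 7 9)|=12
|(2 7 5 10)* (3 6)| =|(2 7 5 10)(3 6)| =4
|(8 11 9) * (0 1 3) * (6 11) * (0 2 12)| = 20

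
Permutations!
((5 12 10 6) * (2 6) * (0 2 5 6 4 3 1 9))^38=(0 4 1)(2 3 9)(5 10 12)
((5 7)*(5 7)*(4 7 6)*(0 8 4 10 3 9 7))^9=((0 8 4)(3 9 7 6 10))^9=(3 10 6 7 9)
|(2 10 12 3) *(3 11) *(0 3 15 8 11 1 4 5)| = |(0 3 2 10 12 1 4 5)(8 11 15)| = 24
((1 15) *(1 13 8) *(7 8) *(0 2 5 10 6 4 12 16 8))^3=((0 2 5 10 6 4 12 16 8 1 15 13 7))^3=(0 10 12 1 7 5 4 8 13 2 6 16 15)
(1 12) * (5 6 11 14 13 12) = (1 5 6 11 14 13 12) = [0, 5, 2, 3, 4, 6, 11, 7, 8, 9, 10, 14, 1, 12, 13]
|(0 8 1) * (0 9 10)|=|(0 8 1 9 10)|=5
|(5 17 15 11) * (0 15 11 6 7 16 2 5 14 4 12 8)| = |(0 15 6 7 16 2 5 17 11 14 4 12 8)| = 13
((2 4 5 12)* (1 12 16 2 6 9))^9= ((1 12 6 9)(2 4 5 16))^9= (1 12 6 9)(2 4 5 16)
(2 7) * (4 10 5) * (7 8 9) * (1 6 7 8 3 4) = [0, 6, 3, 4, 10, 1, 7, 2, 9, 8, 5] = (1 6 7 2 3 4 10 5)(8 9)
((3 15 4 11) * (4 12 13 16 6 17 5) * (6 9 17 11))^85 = ((3 15 12 13 16 9 17 5 4 6 11))^85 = (3 4 9 12 11 5 16 15 6 17 13)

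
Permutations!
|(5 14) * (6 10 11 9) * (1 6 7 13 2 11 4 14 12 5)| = |(1 6 10 4 14)(2 11 9 7 13)(5 12)| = 10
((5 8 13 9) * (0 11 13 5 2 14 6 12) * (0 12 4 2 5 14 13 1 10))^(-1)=((0 11 1 10)(2 13 9 5 8 14 6 4))^(-1)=(0 10 1 11)(2 4 6 14 8 5 9 13)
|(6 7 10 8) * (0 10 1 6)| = |(0 10 8)(1 6 7)| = 3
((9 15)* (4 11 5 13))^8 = (15) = ((4 11 5 13)(9 15))^8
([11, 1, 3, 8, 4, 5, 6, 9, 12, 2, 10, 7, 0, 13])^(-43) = (13)(0 3 7 12 2 11 8 9)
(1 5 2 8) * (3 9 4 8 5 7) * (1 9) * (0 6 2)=(0 6 2 5)(1 7 3)(4 8 9)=[6, 7, 5, 1, 8, 0, 2, 3, 9, 4]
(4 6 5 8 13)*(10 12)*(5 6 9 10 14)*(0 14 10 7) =(0 14 5 8 13 4 9 7)(10 12) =[14, 1, 2, 3, 9, 8, 6, 0, 13, 7, 12, 11, 10, 4, 5]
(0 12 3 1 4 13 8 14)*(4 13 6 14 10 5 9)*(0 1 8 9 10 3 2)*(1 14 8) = (14)(0 12 2)(1 13 9 4 6 8 3)(5 10) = [12, 13, 0, 1, 6, 10, 8, 7, 3, 4, 5, 11, 2, 9, 14]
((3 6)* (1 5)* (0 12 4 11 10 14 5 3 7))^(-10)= ((0 12 4 11 10 14 5 1 3 6 7))^(-10)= (0 12 4 11 10 14 5 1 3 6 7)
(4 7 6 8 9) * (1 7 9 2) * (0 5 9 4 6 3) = (0 5 9 6 8 2 1 7 3) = [5, 7, 1, 0, 4, 9, 8, 3, 2, 6]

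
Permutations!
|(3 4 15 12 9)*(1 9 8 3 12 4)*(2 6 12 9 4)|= 8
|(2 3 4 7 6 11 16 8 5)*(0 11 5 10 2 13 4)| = 35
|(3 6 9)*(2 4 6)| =5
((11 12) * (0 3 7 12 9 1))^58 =(0 7 11 1 3 12 9)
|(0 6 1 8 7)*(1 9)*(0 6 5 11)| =15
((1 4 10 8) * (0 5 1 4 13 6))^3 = ((0 5 1 13 6)(4 10 8))^3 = (0 13 5 6 1)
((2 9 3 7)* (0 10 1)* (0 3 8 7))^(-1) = (0 3 1 10)(2 7 8 9)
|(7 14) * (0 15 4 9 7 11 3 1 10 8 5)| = |(0 15 4 9 7 14 11 3 1 10 8 5)| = 12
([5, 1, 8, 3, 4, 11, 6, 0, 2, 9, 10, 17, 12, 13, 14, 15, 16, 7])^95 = [0, 1, 8, 3, 4, 5, 6, 7, 2, 9, 10, 11, 12, 13, 14, 15, 16, 17]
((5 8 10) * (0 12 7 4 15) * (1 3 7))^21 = (15)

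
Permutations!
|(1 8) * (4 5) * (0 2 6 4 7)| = 6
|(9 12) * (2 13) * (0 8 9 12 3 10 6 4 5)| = 8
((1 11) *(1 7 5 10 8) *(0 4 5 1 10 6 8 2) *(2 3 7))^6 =((0 4 5 6 8 10 3 7 1 11 2))^6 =(0 3 4 7 5 1 6 11 8 2 10)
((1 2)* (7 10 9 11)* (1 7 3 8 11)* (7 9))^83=(1 9 2)(3 11 8)(7 10)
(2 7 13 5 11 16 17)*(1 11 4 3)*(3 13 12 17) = (1 11 16 3)(2 7 12 17)(4 13 5) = [0, 11, 7, 1, 13, 4, 6, 12, 8, 9, 10, 16, 17, 5, 14, 15, 3, 2]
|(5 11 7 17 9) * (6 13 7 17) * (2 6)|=|(2 6 13 7)(5 11 17 9)|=4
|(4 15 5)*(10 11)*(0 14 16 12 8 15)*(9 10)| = 24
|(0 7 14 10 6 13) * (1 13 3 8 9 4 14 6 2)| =12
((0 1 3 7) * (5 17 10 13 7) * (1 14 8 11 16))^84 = ((0 14 8 11 16 1 3 5 17 10 13 7))^84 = (17)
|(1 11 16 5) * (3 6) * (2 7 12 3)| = |(1 11 16 5)(2 7 12 3 6)| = 20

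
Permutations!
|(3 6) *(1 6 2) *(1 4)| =|(1 6 3 2 4)| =5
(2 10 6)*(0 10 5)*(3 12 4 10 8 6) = (0 8 6 2 5)(3 12 4 10) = [8, 1, 5, 12, 10, 0, 2, 7, 6, 9, 3, 11, 4]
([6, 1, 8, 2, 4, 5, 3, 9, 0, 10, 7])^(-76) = (0 8 2 3 6)(7 10 9)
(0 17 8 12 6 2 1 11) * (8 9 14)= (0 17 9 14 8 12 6 2 1 11)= [17, 11, 1, 3, 4, 5, 2, 7, 12, 14, 10, 0, 6, 13, 8, 15, 16, 9]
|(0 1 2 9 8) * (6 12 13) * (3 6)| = 20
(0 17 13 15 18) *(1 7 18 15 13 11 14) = (0 17 11 14 1 7 18) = [17, 7, 2, 3, 4, 5, 6, 18, 8, 9, 10, 14, 12, 13, 1, 15, 16, 11, 0]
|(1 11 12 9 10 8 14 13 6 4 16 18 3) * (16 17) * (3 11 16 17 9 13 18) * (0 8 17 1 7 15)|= 17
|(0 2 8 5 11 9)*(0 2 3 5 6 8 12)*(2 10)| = 8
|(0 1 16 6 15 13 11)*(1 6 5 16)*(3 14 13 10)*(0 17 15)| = |(0 6)(3 14 13 11 17 15 10)(5 16)| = 14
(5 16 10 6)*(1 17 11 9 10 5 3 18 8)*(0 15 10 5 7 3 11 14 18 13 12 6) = (0 15 10)(1 17 14 18 8)(3 13 12 6 11 9 5 16 7) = [15, 17, 2, 13, 4, 16, 11, 3, 1, 5, 0, 9, 6, 12, 18, 10, 7, 14, 8]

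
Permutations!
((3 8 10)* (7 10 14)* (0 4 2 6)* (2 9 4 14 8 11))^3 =(0 10 2 14 3 6 7 11)(4 9)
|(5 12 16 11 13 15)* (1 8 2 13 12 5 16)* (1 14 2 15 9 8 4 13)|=11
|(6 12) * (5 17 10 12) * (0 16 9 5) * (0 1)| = |(0 16 9 5 17 10 12 6 1)| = 9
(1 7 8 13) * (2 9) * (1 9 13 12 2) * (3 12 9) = (1 7 8 9)(2 13 3 12) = [0, 7, 13, 12, 4, 5, 6, 8, 9, 1, 10, 11, 2, 3]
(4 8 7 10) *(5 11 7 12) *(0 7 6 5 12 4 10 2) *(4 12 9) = (0 7 2)(4 8 12 9)(5 11 6) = [7, 1, 0, 3, 8, 11, 5, 2, 12, 4, 10, 6, 9]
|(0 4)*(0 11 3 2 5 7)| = |(0 4 11 3 2 5 7)| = 7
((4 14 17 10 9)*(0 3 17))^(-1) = ((0 3 17 10 9 4 14))^(-1) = (0 14 4 9 10 17 3)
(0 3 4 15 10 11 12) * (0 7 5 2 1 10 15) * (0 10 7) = (15)(0 3 4 10 11 12)(1 7 5 2) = [3, 7, 1, 4, 10, 2, 6, 5, 8, 9, 11, 12, 0, 13, 14, 15]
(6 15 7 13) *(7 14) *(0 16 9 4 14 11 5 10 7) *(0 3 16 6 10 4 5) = (0 6 15 11)(3 16 9 5 4 14)(7 13 10) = [6, 1, 2, 16, 14, 4, 15, 13, 8, 5, 7, 0, 12, 10, 3, 11, 9]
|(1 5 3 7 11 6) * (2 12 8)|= |(1 5 3 7 11 6)(2 12 8)|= 6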